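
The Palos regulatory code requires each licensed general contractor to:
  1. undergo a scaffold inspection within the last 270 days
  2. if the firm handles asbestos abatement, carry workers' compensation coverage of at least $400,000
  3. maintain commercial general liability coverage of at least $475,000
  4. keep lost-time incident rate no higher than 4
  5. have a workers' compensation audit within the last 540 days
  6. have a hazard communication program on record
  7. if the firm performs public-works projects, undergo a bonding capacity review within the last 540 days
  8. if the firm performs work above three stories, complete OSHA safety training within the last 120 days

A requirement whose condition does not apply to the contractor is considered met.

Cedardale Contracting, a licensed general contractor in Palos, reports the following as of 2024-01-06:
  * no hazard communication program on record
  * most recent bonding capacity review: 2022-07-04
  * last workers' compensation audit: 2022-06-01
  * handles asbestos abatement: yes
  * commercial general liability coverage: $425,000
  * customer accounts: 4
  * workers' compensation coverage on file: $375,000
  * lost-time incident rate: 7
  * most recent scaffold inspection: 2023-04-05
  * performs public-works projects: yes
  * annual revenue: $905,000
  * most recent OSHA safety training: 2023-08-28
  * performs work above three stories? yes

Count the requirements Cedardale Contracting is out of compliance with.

1. scaffold inspection 276 days ago vs limit 270 → not met
2. condition 'handles asbestos abatement' holds; workers' compensation coverage $375,000 < $400,000 → not met
3. commercial general liability coverage $425,000 < $475,000 → not met
4. lost-time incident rate 7 > 4 → not met
5. workers' compensation audit 584 days ago vs limit 540 → not met
6. hazard communication program absent → not met
7. condition 'performs public-works projects' holds; bonding capacity review 551 days ago vs limit 540 → not met
8. condition 'performs work above three stories' holds; OSHA safety training 131 days ago vs limit 120 → not met
Not met: 8 of 8

8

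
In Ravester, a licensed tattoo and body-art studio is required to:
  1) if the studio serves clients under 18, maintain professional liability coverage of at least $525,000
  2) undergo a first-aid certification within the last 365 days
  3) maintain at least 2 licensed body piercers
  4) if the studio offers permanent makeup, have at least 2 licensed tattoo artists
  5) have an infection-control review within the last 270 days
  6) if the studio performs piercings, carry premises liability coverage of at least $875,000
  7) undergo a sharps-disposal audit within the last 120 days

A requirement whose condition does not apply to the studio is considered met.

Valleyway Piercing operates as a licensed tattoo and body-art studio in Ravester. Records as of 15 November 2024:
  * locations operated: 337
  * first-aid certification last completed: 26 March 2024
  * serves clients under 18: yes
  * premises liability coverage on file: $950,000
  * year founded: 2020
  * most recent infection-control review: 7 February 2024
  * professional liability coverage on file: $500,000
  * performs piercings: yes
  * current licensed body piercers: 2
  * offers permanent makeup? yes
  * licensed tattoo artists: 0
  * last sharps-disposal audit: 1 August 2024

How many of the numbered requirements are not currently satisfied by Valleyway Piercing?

3

1. condition 'serves clients under 18' holds; professional liability coverage $500,000 < $525,000 → not met
2. first-aid certification 234 days ago vs limit 365 → met
3. licensed body piercers 2 ≥ 2 → met
4. condition 'offers permanent makeup' holds; licensed tattoo artists 0 < 2 → not met
5. infection-control review 282 days ago vs limit 270 → not met
6. condition 'performs piercings' holds; premises liability coverage $950,000 ≥ $875,000 → met
7. sharps-disposal audit 106 days ago vs limit 120 → met
Not met: 3 of 7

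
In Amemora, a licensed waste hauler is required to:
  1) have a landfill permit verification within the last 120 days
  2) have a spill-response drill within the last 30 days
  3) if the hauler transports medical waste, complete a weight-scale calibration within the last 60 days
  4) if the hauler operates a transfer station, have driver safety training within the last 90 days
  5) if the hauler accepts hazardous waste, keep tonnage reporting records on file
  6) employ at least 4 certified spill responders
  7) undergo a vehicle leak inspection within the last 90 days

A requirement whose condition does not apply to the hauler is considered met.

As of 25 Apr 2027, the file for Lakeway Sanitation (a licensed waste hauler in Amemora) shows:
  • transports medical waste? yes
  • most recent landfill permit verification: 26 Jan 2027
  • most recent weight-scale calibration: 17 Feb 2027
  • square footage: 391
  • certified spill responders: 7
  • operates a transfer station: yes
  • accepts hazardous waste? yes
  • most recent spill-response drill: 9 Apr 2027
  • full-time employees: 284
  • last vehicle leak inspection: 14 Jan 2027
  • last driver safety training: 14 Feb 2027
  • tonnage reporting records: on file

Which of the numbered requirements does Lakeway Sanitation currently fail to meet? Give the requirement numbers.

1. landfill permit verification 89 days ago vs limit 120 → met
2. spill-response drill 16 days ago vs limit 30 → met
3. condition 'transports medical waste' holds; weight-scale calibration 67 days ago vs limit 60 → not met
4. condition 'operates a transfer station' holds; driver safety training 70 days ago vs limit 90 → met
5. condition 'accepts hazardous waste' holds; tonnage reporting records present → met
6. certified spill responders 7 ≥ 4 → met
7. vehicle leak inspection 101 days ago vs limit 90 → not met
Not met: 3, 7

3, 7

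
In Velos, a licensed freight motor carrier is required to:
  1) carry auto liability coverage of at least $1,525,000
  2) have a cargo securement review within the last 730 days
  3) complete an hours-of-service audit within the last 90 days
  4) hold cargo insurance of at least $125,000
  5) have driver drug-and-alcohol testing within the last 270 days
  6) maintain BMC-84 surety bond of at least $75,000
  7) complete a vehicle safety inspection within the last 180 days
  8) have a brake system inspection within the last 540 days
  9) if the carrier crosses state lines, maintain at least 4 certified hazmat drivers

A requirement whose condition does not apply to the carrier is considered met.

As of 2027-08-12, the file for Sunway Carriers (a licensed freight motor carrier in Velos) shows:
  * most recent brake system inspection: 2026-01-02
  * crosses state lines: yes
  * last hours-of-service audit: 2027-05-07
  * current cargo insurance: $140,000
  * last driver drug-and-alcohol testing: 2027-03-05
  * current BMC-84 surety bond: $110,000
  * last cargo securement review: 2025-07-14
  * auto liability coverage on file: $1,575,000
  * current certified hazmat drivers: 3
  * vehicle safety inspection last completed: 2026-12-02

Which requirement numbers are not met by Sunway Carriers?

1. auto liability coverage $1,575,000 ≥ $1,525,000 → met
2. cargo securement review 759 days ago vs limit 730 → not met
3. hours-of-service audit 97 days ago vs limit 90 → not met
4. cargo insurance $140,000 ≥ $125,000 → met
5. driver drug-and-alcohol testing 160 days ago vs limit 270 → met
6. BMC-84 surety bond $110,000 ≥ $75,000 → met
7. vehicle safety inspection 253 days ago vs limit 180 → not met
8. brake system inspection 587 days ago vs limit 540 → not met
9. condition 'crosses state lines' holds; certified hazmat drivers 3 < 4 → not met
Not met: 2, 3, 7, 8, 9

2, 3, 7, 8, 9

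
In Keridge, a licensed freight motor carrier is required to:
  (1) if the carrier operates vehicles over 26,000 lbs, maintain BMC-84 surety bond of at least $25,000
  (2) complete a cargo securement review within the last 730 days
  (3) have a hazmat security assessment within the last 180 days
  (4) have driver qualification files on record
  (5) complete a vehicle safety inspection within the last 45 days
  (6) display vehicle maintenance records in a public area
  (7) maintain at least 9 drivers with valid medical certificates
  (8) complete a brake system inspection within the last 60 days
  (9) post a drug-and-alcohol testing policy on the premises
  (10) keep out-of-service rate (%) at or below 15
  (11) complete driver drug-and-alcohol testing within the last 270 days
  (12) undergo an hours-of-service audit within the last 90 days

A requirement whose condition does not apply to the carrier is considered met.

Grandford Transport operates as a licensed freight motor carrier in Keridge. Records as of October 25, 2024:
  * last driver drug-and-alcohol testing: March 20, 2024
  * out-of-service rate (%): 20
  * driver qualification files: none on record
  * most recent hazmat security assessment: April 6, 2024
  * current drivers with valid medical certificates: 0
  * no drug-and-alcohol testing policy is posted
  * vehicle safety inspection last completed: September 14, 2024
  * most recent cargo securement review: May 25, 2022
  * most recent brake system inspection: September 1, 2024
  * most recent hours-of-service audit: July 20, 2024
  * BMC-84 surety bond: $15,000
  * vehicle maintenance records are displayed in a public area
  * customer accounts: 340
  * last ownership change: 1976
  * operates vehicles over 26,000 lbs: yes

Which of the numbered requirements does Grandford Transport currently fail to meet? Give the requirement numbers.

1. condition 'operates vehicles over 26,000 lbs' holds; BMC-84 surety bond $15,000 < $25,000 → not met
2. cargo securement review 884 days ago vs limit 730 → not met
3. hazmat security assessment 202 days ago vs limit 180 → not met
4. driver qualification files absent → not met
5. vehicle safety inspection 41 days ago vs limit 45 → met
6. vehicle maintenance records present → met
7. drivers with valid medical certificates 0 < 9 → not met
8. brake system inspection 54 days ago vs limit 60 → met
9. drug-and-alcohol testing policy absent → not met
10. out-of-service rate (%) 20 > 15 → not met
11. driver drug-and-alcohol testing 219 days ago vs limit 270 → met
12. hours-of-service audit 97 days ago vs limit 90 → not met
Not met: 1, 2, 3, 4, 7, 9, 10, 12

1, 2, 3, 4, 7, 9, 10, 12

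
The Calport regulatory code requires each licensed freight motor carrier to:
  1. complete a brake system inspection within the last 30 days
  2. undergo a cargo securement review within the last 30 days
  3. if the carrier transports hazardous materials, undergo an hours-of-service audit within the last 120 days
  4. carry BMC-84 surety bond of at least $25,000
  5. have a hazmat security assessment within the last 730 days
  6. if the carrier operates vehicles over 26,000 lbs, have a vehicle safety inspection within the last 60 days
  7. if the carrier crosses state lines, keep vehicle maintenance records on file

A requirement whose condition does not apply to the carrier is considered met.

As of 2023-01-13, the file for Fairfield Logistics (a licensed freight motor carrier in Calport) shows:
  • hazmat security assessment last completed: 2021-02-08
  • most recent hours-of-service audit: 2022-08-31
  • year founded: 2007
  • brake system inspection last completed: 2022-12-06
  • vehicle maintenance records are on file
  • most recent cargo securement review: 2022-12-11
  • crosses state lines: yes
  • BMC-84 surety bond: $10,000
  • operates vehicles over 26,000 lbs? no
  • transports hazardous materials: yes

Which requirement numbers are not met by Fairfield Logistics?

1, 2, 3, 4

1. brake system inspection 38 days ago vs limit 30 → not met
2. cargo securement review 33 days ago vs limit 30 → not met
3. condition 'transports hazardous materials' holds; hours-of-service audit 135 days ago vs limit 120 → not met
4. BMC-84 surety bond $10,000 < $25,000 → not met
5. hazmat security assessment 704 days ago vs limit 730 → met
6. condition 'operates vehicles over 26,000 lbs' does not hold → requirement n/a → met
7. condition 'crosses state lines' holds; vehicle maintenance records present → met
Not met: 1, 2, 3, 4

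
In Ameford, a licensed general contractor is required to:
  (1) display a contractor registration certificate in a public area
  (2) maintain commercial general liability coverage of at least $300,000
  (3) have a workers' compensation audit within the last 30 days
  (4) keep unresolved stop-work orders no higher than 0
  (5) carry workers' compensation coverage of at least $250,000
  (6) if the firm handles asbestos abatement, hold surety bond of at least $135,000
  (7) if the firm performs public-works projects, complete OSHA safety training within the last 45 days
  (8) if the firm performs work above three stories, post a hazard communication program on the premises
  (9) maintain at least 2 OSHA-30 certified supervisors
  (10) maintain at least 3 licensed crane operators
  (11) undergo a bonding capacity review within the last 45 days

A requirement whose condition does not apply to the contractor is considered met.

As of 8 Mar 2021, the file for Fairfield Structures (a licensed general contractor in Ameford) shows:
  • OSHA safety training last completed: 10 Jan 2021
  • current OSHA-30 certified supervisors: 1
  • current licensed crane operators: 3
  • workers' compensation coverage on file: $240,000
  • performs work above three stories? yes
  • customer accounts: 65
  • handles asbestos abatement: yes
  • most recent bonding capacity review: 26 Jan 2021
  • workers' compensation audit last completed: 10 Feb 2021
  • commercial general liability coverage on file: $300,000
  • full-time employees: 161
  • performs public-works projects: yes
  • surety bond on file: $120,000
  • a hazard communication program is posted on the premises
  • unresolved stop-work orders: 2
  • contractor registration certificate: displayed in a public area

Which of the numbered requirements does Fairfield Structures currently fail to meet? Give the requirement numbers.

1. contractor registration certificate present → met
2. commercial general liability coverage $300,000 ≥ $300,000 → met
3. workers' compensation audit 26 days ago vs limit 30 → met
4. unresolved stop-work orders 2 > 0 → not met
5. workers' compensation coverage $240,000 < $250,000 → not met
6. condition 'handles asbestos abatement' holds; surety bond $120,000 < $135,000 → not met
7. condition 'performs public-works projects' holds; OSHA safety training 57 days ago vs limit 45 → not met
8. condition 'performs work above three stories' holds; hazard communication program present → met
9. OSHA-30 certified supervisors 1 < 2 → not met
10. licensed crane operators 3 ≥ 3 → met
11. bonding capacity review 41 days ago vs limit 45 → met
Not met: 4, 5, 6, 7, 9

4, 5, 6, 7, 9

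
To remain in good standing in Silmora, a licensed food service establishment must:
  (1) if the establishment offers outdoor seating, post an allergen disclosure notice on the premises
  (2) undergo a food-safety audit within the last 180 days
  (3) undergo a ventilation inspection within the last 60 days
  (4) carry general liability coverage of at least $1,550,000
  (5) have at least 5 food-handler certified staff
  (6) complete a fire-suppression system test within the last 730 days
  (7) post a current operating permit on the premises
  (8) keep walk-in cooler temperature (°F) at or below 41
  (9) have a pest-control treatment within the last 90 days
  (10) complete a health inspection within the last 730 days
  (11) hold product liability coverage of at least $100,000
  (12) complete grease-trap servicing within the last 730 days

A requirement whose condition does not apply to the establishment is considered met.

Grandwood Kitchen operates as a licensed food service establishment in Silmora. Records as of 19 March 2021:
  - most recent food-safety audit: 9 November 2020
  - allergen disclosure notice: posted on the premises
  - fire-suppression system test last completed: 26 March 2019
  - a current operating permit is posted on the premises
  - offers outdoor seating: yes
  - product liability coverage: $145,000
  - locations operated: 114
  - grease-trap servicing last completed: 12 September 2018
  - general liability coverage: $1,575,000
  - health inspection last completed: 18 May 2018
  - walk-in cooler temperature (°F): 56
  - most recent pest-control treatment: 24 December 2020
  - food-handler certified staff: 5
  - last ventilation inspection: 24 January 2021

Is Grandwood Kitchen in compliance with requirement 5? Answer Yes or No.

Yes

5. food-handler certified staff 5 ≥ 5 → met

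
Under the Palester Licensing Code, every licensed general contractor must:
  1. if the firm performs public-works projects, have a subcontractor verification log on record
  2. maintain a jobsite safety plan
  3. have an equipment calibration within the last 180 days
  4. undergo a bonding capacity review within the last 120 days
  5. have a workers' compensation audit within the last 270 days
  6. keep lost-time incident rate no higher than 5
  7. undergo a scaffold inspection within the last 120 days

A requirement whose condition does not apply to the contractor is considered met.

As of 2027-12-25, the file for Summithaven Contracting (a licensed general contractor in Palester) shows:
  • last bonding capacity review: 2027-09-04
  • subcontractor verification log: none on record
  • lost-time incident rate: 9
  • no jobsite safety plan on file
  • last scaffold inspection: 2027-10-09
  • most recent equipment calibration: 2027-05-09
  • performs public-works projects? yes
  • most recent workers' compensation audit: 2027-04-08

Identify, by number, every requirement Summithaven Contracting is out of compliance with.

1. condition 'performs public-works projects' holds; subcontractor verification log absent → not met
2. jobsite safety plan absent → not met
3. equipment calibration 230 days ago vs limit 180 → not met
4. bonding capacity review 112 days ago vs limit 120 → met
5. workers' compensation audit 261 days ago vs limit 270 → met
6. lost-time incident rate 9 > 5 → not met
7. scaffold inspection 77 days ago vs limit 120 → met
Not met: 1, 2, 3, 6

1, 2, 3, 6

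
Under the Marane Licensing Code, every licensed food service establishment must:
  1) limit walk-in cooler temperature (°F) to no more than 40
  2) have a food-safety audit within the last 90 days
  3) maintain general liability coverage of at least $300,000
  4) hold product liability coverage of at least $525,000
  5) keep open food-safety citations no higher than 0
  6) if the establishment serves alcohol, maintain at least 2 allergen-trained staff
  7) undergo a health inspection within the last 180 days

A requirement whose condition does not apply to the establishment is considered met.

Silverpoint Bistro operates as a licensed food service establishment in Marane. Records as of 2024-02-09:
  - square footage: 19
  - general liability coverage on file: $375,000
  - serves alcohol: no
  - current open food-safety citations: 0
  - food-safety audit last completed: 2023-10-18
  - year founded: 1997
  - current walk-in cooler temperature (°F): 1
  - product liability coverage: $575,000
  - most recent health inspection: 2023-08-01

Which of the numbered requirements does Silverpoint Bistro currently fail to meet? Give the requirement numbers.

2, 7

1. walk-in cooler temperature (°F) 1 ≤ 40 → met
2. food-safety audit 114 days ago vs limit 90 → not met
3. general liability coverage $375,000 ≥ $300,000 → met
4. product liability coverage $575,000 ≥ $525,000 → met
5. open food-safety citations 0 ≤ 0 → met
6. condition 'serves alcohol' does not hold → requirement n/a → met
7. health inspection 192 days ago vs limit 180 → not met
Not met: 2, 7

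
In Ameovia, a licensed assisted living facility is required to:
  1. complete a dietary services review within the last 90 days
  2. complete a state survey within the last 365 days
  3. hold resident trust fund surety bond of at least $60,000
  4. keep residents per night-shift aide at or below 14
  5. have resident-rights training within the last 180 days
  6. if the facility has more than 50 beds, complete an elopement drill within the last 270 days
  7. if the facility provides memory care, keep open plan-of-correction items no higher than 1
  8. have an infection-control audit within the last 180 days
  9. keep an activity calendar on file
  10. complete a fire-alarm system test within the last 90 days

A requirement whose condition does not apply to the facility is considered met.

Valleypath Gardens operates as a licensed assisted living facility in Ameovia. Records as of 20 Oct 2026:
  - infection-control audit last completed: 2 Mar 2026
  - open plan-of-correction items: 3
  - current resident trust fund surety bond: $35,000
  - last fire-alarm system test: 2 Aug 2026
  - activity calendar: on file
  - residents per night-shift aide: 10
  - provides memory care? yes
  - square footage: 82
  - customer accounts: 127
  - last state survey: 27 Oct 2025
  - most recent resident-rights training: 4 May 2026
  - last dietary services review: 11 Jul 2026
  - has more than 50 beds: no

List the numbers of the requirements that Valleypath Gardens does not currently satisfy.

1. dietary services review 101 days ago vs limit 90 → not met
2. state survey 358 days ago vs limit 365 → met
3. resident trust fund surety bond $35,000 < $60,000 → not met
4. residents per night-shift aide 10 ≤ 14 → met
5. resident-rights training 169 days ago vs limit 180 → met
6. condition 'has more than 50 beds' does not hold → requirement n/a → met
7. condition 'provides memory care' holds; open plan-of-correction items 3 > 1 → not met
8. infection-control audit 232 days ago vs limit 180 → not met
9. activity calendar present → met
10. fire-alarm system test 79 days ago vs limit 90 → met
Not met: 1, 3, 7, 8

1, 3, 7, 8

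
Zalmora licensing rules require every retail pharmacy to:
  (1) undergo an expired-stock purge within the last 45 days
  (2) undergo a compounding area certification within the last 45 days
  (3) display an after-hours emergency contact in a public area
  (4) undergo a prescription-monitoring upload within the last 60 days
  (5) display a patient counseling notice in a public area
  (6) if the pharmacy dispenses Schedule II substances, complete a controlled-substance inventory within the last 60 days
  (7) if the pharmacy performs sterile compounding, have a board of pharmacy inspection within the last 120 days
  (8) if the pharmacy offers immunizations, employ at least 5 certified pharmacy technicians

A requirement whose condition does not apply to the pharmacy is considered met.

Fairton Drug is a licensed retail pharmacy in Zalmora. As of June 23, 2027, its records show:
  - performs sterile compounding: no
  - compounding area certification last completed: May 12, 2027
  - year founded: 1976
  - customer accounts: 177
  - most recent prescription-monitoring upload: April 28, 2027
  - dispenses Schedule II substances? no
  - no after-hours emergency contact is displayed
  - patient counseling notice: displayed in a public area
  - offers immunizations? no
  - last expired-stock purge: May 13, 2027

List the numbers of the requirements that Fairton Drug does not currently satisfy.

1. expired-stock purge 41 days ago vs limit 45 → met
2. compounding area certification 42 days ago vs limit 45 → met
3. after-hours emergency contact absent → not met
4. prescription-monitoring upload 56 days ago vs limit 60 → met
5. patient counseling notice present → met
6. condition 'dispenses Schedule II substances' does not hold → requirement n/a → met
7. condition 'performs sterile compounding' does not hold → requirement n/a → met
8. condition 'offers immunizations' does not hold → requirement n/a → met
Not met: 3

3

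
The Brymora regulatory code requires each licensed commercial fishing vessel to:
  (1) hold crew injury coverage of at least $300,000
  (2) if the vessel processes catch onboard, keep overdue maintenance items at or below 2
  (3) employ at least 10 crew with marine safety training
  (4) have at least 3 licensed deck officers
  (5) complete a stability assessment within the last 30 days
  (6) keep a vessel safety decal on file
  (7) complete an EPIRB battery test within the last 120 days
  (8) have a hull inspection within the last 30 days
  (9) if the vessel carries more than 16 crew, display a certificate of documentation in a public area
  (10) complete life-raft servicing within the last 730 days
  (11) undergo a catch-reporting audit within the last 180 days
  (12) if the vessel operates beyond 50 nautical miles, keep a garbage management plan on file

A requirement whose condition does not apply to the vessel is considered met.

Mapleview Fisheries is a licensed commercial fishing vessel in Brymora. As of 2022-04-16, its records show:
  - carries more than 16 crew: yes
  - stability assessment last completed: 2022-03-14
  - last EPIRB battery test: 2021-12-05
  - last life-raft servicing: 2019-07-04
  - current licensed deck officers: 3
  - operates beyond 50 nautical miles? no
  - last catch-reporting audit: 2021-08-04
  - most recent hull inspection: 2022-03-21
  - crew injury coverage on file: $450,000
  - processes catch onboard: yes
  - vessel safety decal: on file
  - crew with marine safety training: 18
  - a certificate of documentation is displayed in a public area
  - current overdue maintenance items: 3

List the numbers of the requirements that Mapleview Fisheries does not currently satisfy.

1. crew injury coverage $450,000 ≥ $300,000 → met
2. condition 'processes catch onboard' holds; overdue maintenance items 3 > 2 → not met
3. crew with marine safety training 18 ≥ 10 → met
4. licensed deck officers 3 ≥ 3 → met
5. stability assessment 33 days ago vs limit 30 → not met
6. vessel safety decal present → met
7. EPIRB battery test 132 days ago vs limit 120 → not met
8. hull inspection 26 days ago vs limit 30 → met
9. condition 'carries more than 16 crew' holds; certificate of documentation present → met
10. life-raft servicing 1017 days ago vs limit 730 → not met
11. catch-reporting audit 255 days ago vs limit 180 → not met
12. condition 'operates beyond 50 nautical miles' does not hold → requirement n/a → met
Not met: 2, 5, 7, 10, 11

2, 5, 7, 10, 11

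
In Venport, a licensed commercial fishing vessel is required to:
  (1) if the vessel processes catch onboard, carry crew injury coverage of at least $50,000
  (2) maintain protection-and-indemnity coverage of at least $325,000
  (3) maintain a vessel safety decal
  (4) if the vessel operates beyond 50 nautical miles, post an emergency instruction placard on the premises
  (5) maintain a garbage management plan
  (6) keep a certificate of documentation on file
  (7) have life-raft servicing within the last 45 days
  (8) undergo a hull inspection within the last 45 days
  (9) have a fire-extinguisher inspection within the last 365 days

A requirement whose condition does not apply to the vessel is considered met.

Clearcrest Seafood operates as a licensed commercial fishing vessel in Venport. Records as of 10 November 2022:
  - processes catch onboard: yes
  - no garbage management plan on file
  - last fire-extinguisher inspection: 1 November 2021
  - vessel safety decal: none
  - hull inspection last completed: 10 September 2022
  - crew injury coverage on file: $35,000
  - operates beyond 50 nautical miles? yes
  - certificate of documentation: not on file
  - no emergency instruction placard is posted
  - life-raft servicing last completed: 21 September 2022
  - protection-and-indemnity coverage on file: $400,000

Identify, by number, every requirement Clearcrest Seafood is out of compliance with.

1, 3, 4, 5, 6, 7, 8, 9

1. condition 'processes catch onboard' holds; crew injury coverage $35,000 < $50,000 → not met
2. protection-and-indemnity coverage $400,000 ≥ $325,000 → met
3. vessel safety decal absent → not met
4. condition 'operates beyond 50 nautical miles' holds; emergency instruction placard absent → not met
5. garbage management plan absent → not met
6. certificate of documentation absent → not met
7. life-raft servicing 50 days ago vs limit 45 → not met
8. hull inspection 61 days ago vs limit 45 → not met
9. fire-extinguisher inspection 374 days ago vs limit 365 → not met
Not met: 1, 3, 4, 5, 6, 7, 8, 9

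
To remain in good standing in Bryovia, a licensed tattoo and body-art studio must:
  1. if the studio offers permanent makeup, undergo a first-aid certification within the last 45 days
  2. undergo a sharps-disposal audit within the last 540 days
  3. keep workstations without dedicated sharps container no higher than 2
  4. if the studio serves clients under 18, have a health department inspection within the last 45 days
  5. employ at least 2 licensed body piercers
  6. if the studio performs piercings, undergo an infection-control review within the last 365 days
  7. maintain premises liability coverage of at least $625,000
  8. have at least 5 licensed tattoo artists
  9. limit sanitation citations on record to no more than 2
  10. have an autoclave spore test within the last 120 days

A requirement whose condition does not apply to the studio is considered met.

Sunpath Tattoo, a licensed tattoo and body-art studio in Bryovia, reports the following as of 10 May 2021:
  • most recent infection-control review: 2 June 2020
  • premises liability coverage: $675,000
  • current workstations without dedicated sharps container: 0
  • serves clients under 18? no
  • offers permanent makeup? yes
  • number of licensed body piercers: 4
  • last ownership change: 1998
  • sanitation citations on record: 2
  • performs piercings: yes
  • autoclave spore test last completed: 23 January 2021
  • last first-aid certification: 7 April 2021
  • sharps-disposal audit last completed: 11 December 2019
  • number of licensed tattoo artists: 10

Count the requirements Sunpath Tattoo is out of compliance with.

1. condition 'offers permanent makeup' holds; first-aid certification 33 days ago vs limit 45 → met
2. sharps-disposal audit 516 days ago vs limit 540 → met
3. workstations without dedicated sharps container 0 ≤ 2 → met
4. condition 'serves clients under 18' does not hold → requirement n/a → met
5. licensed body piercers 4 ≥ 2 → met
6. condition 'performs piercings' holds; infection-control review 342 days ago vs limit 365 → met
7. premises liability coverage $675,000 ≥ $625,000 → met
8. licensed tattoo artists 10 ≥ 5 → met
9. sanitation citations on record 2 ≤ 2 → met
10. autoclave spore test 107 days ago vs limit 120 → met
Not met: 0 of 10

0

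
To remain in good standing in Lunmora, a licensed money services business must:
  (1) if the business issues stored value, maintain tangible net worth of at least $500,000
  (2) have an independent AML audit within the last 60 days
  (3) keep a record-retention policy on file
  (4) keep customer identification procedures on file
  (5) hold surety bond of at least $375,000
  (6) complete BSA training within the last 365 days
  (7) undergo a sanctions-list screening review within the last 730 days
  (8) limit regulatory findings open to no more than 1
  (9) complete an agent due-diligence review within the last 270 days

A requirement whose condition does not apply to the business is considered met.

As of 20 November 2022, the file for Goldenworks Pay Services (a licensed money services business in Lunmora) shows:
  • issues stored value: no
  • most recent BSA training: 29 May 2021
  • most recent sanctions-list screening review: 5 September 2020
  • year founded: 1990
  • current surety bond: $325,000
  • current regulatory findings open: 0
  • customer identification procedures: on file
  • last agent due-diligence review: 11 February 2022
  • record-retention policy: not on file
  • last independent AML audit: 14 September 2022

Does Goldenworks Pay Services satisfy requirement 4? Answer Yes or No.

Yes

4. customer identification procedures present → met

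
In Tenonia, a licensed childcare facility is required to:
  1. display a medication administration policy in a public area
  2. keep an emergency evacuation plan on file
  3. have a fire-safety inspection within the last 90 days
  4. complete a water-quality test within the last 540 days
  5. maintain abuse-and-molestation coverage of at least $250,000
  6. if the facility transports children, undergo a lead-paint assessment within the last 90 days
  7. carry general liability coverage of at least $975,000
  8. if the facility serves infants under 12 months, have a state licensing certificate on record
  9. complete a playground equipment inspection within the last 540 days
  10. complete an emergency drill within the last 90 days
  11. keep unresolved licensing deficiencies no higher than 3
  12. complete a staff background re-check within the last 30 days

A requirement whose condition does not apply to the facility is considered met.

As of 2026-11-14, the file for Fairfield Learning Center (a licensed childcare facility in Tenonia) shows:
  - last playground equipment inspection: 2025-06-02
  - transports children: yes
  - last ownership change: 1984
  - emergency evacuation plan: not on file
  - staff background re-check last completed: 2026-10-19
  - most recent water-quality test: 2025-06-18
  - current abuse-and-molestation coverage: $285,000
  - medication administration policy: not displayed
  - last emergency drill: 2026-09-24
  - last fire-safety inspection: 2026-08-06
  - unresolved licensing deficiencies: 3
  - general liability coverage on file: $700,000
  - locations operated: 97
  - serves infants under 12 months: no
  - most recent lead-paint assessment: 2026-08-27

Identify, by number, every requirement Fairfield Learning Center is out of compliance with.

1. medication administration policy absent → not met
2. emergency evacuation plan absent → not met
3. fire-safety inspection 100 days ago vs limit 90 → not met
4. water-quality test 514 days ago vs limit 540 → met
5. abuse-and-molestation coverage $285,000 ≥ $250,000 → met
6. condition 'transports children' holds; lead-paint assessment 79 days ago vs limit 90 → met
7. general liability coverage $700,000 < $975,000 → not met
8. condition 'serves infants under 12 months' does not hold → requirement n/a → met
9. playground equipment inspection 530 days ago vs limit 540 → met
10. emergency drill 51 days ago vs limit 90 → met
11. unresolved licensing deficiencies 3 ≤ 3 → met
12. staff background re-check 26 days ago vs limit 30 → met
Not met: 1, 2, 3, 7

1, 2, 3, 7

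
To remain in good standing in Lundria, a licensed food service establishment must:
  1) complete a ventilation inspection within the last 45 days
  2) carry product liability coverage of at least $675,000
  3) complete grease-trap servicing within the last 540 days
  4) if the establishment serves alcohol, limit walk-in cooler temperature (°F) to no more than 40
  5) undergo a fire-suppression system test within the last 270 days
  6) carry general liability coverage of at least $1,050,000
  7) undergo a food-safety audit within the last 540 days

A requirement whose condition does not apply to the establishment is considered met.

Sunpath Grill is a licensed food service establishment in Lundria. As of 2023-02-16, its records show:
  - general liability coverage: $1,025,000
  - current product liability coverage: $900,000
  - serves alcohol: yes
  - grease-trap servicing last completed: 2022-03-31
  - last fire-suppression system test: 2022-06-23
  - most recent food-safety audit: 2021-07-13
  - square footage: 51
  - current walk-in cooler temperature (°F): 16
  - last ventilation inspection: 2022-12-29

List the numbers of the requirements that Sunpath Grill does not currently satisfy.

1. ventilation inspection 49 days ago vs limit 45 → not met
2. product liability coverage $900,000 ≥ $675,000 → met
3. grease-trap servicing 322 days ago vs limit 540 → met
4. condition 'serves alcohol' holds; walk-in cooler temperature (°F) 16 ≤ 40 → met
5. fire-suppression system test 238 days ago vs limit 270 → met
6. general liability coverage $1,025,000 < $1,050,000 → not met
7. food-safety audit 583 days ago vs limit 540 → not met
Not met: 1, 6, 7

1, 6, 7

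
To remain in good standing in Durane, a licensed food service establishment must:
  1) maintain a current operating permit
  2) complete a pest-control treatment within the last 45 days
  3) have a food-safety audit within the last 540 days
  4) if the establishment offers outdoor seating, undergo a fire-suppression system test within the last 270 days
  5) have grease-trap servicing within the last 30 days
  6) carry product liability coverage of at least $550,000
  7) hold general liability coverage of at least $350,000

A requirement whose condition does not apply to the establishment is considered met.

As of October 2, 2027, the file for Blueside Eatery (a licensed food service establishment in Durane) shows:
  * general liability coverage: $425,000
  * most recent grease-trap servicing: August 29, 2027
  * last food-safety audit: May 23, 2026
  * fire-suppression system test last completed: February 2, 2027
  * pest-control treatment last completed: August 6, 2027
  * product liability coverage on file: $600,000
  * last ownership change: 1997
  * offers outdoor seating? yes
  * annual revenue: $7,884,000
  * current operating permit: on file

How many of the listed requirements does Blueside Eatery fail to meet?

1. current operating permit present → met
2. pest-control treatment 57 days ago vs limit 45 → not met
3. food-safety audit 497 days ago vs limit 540 → met
4. condition 'offers outdoor seating' holds; fire-suppression system test 242 days ago vs limit 270 → met
5. grease-trap servicing 34 days ago vs limit 30 → not met
6. product liability coverage $600,000 ≥ $550,000 → met
7. general liability coverage $425,000 ≥ $350,000 → met
Not met: 2 of 7

2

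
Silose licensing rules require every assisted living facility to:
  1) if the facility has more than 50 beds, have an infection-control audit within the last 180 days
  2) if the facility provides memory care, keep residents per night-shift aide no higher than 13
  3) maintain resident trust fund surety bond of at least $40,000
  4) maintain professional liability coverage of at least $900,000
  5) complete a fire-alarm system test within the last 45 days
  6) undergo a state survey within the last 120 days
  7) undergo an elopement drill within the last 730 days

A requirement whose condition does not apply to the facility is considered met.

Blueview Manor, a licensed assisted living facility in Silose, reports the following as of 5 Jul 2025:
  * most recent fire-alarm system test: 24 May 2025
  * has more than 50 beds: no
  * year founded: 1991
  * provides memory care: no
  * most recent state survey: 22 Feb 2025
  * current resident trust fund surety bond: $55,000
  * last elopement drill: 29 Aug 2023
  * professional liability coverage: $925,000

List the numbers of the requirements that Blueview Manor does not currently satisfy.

1. condition 'has more than 50 beds' does not hold → requirement n/a → met
2. condition 'provides memory care' does not hold → requirement n/a → met
3. resident trust fund surety bond $55,000 ≥ $40,000 → met
4. professional liability coverage $925,000 ≥ $900,000 → met
5. fire-alarm system test 42 days ago vs limit 45 → met
6. state survey 133 days ago vs limit 120 → not met
7. elopement drill 676 days ago vs limit 730 → met
Not met: 6

6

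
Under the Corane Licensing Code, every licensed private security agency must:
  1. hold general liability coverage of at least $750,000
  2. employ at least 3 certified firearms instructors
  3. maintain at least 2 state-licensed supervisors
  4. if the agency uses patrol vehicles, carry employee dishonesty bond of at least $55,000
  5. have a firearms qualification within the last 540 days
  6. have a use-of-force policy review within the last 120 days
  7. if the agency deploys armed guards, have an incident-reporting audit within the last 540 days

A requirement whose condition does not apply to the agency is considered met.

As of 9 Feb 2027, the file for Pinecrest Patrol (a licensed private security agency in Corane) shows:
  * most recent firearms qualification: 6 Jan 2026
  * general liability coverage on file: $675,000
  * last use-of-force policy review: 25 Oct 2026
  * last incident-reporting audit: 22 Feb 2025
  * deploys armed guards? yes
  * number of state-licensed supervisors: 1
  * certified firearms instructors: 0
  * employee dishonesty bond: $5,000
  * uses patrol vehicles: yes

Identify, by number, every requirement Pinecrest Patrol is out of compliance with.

1. general liability coverage $675,000 < $750,000 → not met
2. certified firearms instructors 0 < 3 → not met
3. state-licensed supervisors 1 < 2 → not met
4. condition 'uses patrol vehicles' holds; employee dishonesty bond $5,000 < $55,000 → not met
5. firearms qualification 399 days ago vs limit 540 → met
6. use-of-force policy review 107 days ago vs limit 120 → met
7. condition 'deploys armed guards' holds; incident-reporting audit 717 days ago vs limit 540 → not met
Not met: 1, 2, 3, 4, 7

1, 2, 3, 4, 7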